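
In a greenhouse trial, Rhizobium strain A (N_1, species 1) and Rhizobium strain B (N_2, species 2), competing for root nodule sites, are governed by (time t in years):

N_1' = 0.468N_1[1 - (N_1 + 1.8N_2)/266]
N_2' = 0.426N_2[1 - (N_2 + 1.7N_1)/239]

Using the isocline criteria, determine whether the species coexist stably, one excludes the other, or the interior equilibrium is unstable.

unstable coexistence (outcome depends on initial conditions)

Compare the nullcline intercepts: K1/α12 = 266/1.8 = 148 < K2 = 239; K2/α21 = 239/1.7 = 141 < K1 = 266.
Since both are reversed, neither can invade when rare; the interior point is a saddle.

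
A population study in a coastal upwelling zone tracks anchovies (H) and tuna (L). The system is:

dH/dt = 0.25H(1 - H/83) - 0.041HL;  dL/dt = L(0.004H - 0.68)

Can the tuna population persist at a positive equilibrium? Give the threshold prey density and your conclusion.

The predator equation gives dL/dt > 0 only when H > 0.68/0.004 = 170.
Without the predator, H → K = 83. Since 83 < 170, the predator cannot invade.

Threshold H = 170; K < 170, so no, the predator goes extinct.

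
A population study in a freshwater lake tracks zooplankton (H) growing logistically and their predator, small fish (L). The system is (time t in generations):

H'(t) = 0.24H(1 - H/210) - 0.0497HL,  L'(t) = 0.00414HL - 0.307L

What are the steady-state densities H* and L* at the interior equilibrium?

From dL/dt = 0 with L > 0: 0.00414H* = 0.307, so H* = 74.2.
Substitute into dH/dt = 0: 0.24(1 - 74.2/210) = 0.0497L*.
The bracket is 0.647, giving L* = 0.155/0.0497 = 3.12.

H* ≈ 74.2, L* ≈ 3.12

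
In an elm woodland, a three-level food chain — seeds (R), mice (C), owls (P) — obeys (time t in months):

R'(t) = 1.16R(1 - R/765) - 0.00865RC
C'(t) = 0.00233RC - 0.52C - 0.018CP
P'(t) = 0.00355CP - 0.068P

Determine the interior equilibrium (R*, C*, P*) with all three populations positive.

From dP/dt = 0: 0.00355C* = 0.068, so C* = 19.2.
From dR/dt = 0: 1.16(1 - R*/765) = 0.00865·19.2, giving R* = 765·(1 - 0.143) = 656.
From dC/dt = 0: 0.00233·656 - 0.52 = 0.018P*, so P* = 1.01/0.018 = 56.

R* ≈ 656, C* ≈ 19.2, P* ≈ 56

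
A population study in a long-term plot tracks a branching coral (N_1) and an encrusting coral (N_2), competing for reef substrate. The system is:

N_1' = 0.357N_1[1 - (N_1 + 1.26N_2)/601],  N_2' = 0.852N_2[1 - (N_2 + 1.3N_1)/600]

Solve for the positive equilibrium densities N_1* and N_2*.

Setting both brackets to zero gives the nullclines N_1 + 1.26N_2 = 601 and 1.3N_1 + N_2 = 600.
Substituting N_2 = 600 - 1.3N_1 into the first: N_1(1 - 1.26·1.3) = 601 - 1.26·600.
So N_1* = -155/-0.638 = 243, and then N_2* = 600 - 1.3·243 = 284.

N_1* ≈ 243, N_2* ≈ 284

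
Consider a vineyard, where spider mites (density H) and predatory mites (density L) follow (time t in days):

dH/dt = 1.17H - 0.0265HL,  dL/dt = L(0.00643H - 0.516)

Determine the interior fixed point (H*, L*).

Set dL/dt = 0 with L > 0: 0.00643H - 0.516 = 0, so H* = 0.516/0.00643 = 80.2.
Set dH/dt = 0 with H > 0: 1.17 - 0.0265L = 0, so L* = 1.17/0.0265 = 44.2.

H* ≈ 80.2, L* ≈ 44.2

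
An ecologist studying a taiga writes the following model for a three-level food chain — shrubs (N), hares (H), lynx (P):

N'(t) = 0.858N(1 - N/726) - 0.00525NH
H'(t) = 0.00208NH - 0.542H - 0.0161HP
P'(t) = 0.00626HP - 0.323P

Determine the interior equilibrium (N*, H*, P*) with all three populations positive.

N* ≈ 497, H* ≈ 51.6, P* ≈ 30.5

From dP/dt = 0: 0.00626H* = 0.323, so H* = 51.6.
From dN/dt = 0: 0.858(1 - N*/726) = 0.00525·51.6, giving N* = 726·(1 - 0.316) = 497.
From dH/dt = 0: 0.00208·497 - 0.542 = 0.0161P*, so P* = 0.491/0.0161 = 30.5.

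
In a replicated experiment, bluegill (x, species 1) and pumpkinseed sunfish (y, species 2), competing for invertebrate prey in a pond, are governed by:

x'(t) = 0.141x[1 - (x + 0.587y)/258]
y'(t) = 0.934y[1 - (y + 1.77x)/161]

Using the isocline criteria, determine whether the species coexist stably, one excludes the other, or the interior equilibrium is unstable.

Compare the nullcline intercepts: K1/α12 = 258/0.587 = 440 > K2 = 161; K2/α21 = 161/1.77 = 91 < K1 = 258.
Since the inequalities point opposite ways, species 1 can invade but species 2 cannot.

species 1 excludes species 2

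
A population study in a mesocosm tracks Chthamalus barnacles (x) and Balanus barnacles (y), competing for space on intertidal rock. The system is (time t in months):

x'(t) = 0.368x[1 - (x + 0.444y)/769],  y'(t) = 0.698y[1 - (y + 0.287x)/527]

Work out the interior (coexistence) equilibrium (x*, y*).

x* ≈ 613, y* ≈ 351

Setting both brackets to zero gives the nullclines x + 0.444y = 769 and 0.287x + y = 527.
Substituting y = 527 - 0.287x into the first: x(1 - 0.444·0.287) = 769 - 0.444·527.
So x* = 535/0.873 = 613, and then y* = 527 - 0.287·613 = 351.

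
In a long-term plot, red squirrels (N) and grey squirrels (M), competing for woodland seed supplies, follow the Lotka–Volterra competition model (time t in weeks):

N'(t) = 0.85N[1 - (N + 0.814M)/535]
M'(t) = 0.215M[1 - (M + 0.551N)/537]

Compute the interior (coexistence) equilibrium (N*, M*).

Setting both brackets to zero gives the nullclines N + 0.814M = 535 and 0.551N + M = 537.
Substituting M = 537 - 0.551N into the first: N(1 - 0.814·0.551) = 535 - 0.814·537.
So N* = 97.9/0.551 = 177, and then M* = 537 - 0.551·177 = 439.

N* ≈ 177, M* ≈ 439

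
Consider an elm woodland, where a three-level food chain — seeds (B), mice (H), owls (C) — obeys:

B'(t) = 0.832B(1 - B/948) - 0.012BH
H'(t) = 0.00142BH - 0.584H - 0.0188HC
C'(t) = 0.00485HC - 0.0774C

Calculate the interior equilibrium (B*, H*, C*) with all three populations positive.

B* ≈ 730, H* ≈ 16, C* ≈ 24.1

From dC/dt = 0: 0.00485H* = 0.0774, so H* = 16.
From dB/dt = 0: 0.832(1 - B*/948) = 0.012·16, giving B* = 948·(1 - 0.23) = 730.
From dH/dt = 0: 0.00142·730 - 0.584 = 0.0188C*, so C* = 0.452/0.0188 = 24.1.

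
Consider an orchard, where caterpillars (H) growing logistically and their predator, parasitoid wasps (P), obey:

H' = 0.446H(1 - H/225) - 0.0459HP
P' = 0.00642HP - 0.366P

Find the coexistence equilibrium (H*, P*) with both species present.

From dP/dt = 0 with P > 0: 0.00642H* = 0.366, so H* = 57.
Substitute into dH/dt = 0: 0.446(1 - 57/225) = 0.0459P*.
The bracket is 0.747, giving P* = 0.333/0.0459 = 7.25.

H* ≈ 57, P* ≈ 7.25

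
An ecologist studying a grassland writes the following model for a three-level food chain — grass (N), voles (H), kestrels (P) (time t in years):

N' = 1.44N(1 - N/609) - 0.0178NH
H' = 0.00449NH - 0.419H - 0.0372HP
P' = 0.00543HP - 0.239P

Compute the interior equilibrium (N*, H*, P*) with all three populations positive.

From dP/dt = 0: 0.00543H* = 0.239, so H* = 44.
From dN/dt = 0: 1.44(1 - N*/609) = 0.0178·44, giving N* = 609·(1 - 0.544) = 278.
From dH/dt = 0: 0.00449·278 - 0.419 = 0.0372P*, so P* = 0.828/0.0372 = 22.2.

N* ≈ 278, H* ≈ 44, P* ≈ 22.2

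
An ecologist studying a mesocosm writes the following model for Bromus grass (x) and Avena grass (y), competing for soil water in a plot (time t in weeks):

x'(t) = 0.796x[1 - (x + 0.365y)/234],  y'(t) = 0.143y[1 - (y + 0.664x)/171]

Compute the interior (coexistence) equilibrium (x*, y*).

x* ≈ 226, y* ≈ 20.6

Setting both brackets to zero gives the nullclines x + 0.365y = 234 and 0.664x + y = 171.
Substituting y = 171 - 0.664x into the first: x(1 - 0.365·0.664) = 234 - 0.365·171.
So x* = 172/0.758 = 226, and then y* = 171 - 0.664·226 = 20.6.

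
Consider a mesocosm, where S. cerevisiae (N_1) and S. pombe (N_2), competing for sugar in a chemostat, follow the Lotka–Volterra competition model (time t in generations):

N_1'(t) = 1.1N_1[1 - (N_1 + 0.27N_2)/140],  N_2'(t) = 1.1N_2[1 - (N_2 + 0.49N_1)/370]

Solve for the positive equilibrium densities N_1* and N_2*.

Setting both brackets to zero gives the nullclines N_1 + 0.27N_2 = 140 and 0.49N_1 + N_2 = 370.
Substituting N_2 = 370 - 0.49N_1 into the first: N_1(1 - 0.27·0.49) = 140 - 0.27·370.
So N_1* = 40.1/0.868 = 46.2, and then N_2* = 370 - 0.49·46.2 = 347.

N_1* ≈ 46.2, N_2* ≈ 347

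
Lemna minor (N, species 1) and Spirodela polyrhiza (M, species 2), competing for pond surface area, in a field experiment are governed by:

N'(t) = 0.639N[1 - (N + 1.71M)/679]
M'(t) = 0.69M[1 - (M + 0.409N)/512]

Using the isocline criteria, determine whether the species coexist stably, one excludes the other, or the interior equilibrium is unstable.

Compare the nullcline intercepts: K1/α12 = 679/1.71 = 397 < K2 = 512; K2/α21 = 512/0.409 = 1250 > K1 = 679.
Since the inequalities point opposite ways, species 2 can invade but species 1 cannot.

species 2 excludes species 1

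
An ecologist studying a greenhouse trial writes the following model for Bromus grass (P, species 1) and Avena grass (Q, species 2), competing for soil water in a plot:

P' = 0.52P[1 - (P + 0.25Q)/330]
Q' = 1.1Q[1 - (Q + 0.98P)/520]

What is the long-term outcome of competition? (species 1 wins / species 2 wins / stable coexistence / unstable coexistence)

stable coexistence

Compare the nullcline intercepts: K1/α12 = 330/0.25 = 1320 > K2 = 520; K2/α21 = 520/0.98 = 531 > K1 = 330.
Since both inequalities hold, each species can invade when rare, so the interior equilibrium is stable.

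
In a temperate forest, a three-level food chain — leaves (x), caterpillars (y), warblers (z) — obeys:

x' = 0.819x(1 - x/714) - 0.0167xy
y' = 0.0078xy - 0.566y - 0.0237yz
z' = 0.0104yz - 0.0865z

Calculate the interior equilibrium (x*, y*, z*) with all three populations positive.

x* ≈ 593, y* ≈ 8.32, z* ≈ 171

From dz/dt = 0: 0.0104y* = 0.0865, so y* = 8.32.
From dx/dt = 0: 0.819(1 - x*/714) = 0.0167·8.32, giving x* = 714·(1 - 0.17) = 593.
From dy/dt = 0: 0.0078·593 - 0.566 = 0.0237z*, so z* = 4.06/0.0237 = 171.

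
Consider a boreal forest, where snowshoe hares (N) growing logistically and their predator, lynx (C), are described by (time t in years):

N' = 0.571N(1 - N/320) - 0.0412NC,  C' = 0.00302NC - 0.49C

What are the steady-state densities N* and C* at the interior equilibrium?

N* ≈ 162, C* ≈ 6.83

From dC/dt = 0 with C > 0: 0.00302N* = 0.49, so N* = 162.
Substitute into dN/dt = 0: 0.571(1 - 162/320) = 0.0412C*.
The bracket is 0.493, giving C* = 0.281/0.0412 = 6.83.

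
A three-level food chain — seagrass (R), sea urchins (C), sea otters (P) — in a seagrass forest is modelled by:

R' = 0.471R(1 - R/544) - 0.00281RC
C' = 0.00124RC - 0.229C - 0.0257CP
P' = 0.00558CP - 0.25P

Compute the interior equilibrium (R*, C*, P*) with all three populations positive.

From dP/dt = 0: 0.00558C* = 0.25, so C* = 44.8.
From dR/dt = 0: 0.471(1 - R*/544) = 0.00281·44.8, giving R* = 544·(1 - 0.267) = 399.
From dC/dt = 0: 0.00124·399 - 0.229 = 0.0257P*, so P* = 0.265/0.0257 = 10.3.

R* ≈ 399, C* ≈ 44.8, P* ≈ 10.3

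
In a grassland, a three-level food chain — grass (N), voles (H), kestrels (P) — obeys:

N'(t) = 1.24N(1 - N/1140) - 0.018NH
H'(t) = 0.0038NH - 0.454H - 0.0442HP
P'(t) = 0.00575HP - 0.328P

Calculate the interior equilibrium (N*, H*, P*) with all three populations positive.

N* ≈ 196, H* ≈ 57, P* ≈ 6.58

From dP/dt = 0: 0.00575H* = 0.328, so H* = 57.
From dN/dt = 0: 1.24(1 - N*/1140) = 0.018·57, giving N* = 1140·(1 - 0.828) = 196.
From dH/dt = 0: 0.0038·196 - 0.454 = 0.0442P*, so P* = 0.291/0.0442 = 6.58.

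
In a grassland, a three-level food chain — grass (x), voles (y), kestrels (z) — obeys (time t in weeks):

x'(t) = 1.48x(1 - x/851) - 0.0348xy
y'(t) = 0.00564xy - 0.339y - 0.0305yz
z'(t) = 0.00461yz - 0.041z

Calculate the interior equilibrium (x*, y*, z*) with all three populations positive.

x* ≈ 673, y* ≈ 8.89, z* ≈ 113

From dz/dt = 0: 0.00461y* = 0.041, so y* = 8.89.
From dx/dt = 0: 1.48(1 - x*/851) = 0.0348·8.89, giving x* = 851·(1 - 0.209) = 673.
From dy/dt = 0: 0.00564·673 - 0.339 = 0.0305z*, so z* = 3.46/0.0305 = 113.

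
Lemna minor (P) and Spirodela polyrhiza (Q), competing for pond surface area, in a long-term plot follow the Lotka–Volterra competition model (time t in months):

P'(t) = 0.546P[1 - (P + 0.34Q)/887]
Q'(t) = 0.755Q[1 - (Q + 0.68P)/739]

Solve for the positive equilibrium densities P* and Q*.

Setting both brackets to zero gives the nullclines P + 0.34Q = 887 and 0.68P + Q = 739.
Substituting Q = 739 - 0.68P into the first: P(1 - 0.34·0.68) = 887 - 0.34·739.
So P* = 636/0.769 = 827, and then Q* = 739 - 0.68·827 = 177.

P* ≈ 827, Q* ≈ 177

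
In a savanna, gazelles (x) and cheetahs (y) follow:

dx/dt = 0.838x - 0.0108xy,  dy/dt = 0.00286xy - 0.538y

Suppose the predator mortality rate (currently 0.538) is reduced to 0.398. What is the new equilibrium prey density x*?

x* ≈ 139

At the interior fixed point, setting dy/dt = 0 with y > 0 fixes x* = (predator death rate)/(xy coefficient) — independent of the other coefficients.
With the change, x* = 0.398/0.00286 = 139; it falls from 188.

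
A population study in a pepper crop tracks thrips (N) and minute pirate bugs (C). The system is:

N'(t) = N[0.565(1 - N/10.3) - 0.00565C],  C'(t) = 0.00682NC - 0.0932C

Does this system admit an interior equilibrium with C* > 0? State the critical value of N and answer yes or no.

The predator equation gives dC/dt > 0 only when N > 0.0932/0.00682 = 13.7.
Without the predator, N → K = 10.3. Since 10.3 < 13.7, the predator cannot invade.

Threshold N = 13.7; K < 13.7, so no, the predator goes extinct.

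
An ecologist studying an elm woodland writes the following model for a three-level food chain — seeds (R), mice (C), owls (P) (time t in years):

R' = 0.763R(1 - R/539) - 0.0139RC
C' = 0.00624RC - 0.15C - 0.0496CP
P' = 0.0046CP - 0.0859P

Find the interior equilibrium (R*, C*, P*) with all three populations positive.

R* ≈ 356, C* ≈ 18.7, P* ≈ 41.7

From dP/dt = 0: 0.0046C* = 0.0859, so C* = 18.7.
From dR/dt = 0: 0.763(1 - R*/539) = 0.0139·18.7, giving R* = 539·(1 - 0.34) = 356.
From dC/dt = 0: 0.00624·356 - 0.15 = 0.0496P*, so P* = 2.07/0.0496 = 41.7.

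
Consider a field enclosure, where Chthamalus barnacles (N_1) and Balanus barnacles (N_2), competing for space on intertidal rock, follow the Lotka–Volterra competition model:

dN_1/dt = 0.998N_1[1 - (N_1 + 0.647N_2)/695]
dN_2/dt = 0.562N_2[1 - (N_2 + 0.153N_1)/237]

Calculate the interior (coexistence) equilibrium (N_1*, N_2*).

Setting both brackets to zero gives the nullclines N_1 + 0.647N_2 = 695 and 0.153N_1 + N_2 = 237.
Substituting N_2 = 237 - 0.153N_1 into the first: N_1(1 - 0.647·0.153) = 695 - 0.647·237.
So N_1* = 542/0.901 = 601, and then N_2* = 237 - 0.153·601 = 145.

N_1* ≈ 601, N_2* ≈ 145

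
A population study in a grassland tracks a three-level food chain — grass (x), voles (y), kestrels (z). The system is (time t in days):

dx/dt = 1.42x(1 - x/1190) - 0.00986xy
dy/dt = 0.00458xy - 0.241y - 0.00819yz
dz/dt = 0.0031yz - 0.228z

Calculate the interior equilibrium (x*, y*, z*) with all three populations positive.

x* ≈ 582, y* ≈ 73.5, z* ≈ 296

From dz/dt = 0: 0.0031y* = 0.228, so y* = 73.5.
From dx/dt = 0: 1.42(1 - x*/1190) = 0.00986·73.5, giving x* = 1190·(1 - 0.511) = 582.
From dy/dt = 0: 0.00458·582 - 0.241 = 0.00819z*, so z* = 2.43/0.00819 = 296.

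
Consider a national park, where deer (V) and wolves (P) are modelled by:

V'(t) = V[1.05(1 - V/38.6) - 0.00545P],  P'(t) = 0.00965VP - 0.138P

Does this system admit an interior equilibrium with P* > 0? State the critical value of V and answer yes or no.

The predator equation gives dP/dt > 0 only when V > 0.138/0.00965 = 14.3.
Without the predator, V → K = 38.6. Since 38.6 > 14.3, the predator can invade and persist.

Threshold V = 14.3; K > 14.3, so yes, the predator persists.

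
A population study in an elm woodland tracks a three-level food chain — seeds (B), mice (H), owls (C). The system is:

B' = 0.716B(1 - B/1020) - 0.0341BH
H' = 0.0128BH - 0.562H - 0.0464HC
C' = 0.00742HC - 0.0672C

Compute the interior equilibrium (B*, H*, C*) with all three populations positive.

From dC/dt = 0: 0.00742H* = 0.0672, so H* = 9.06.
From dB/dt = 0: 0.716(1 - B*/1020) = 0.0341·9.06, giving B* = 1020·(1 - 0.431) = 580.
From dH/dt = 0: 0.0128·580 - 0.562 = 0.0464C*, so C* = 6.86/0.0464 = 148.

B* ≈ 580, H* ≈ 9.06, C* ≈ 148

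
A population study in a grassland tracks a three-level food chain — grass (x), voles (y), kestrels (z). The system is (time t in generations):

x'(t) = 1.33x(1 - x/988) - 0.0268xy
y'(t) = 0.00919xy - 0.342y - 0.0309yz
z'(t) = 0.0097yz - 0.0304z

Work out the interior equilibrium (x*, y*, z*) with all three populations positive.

x* ≈ 926, y* ≈ 3.13, z* ≈ 264

From dz/dt = 0: 0.0097y* = 0.0304, so y* = 3.13.
From dx/dt = 0: 1.33(1 - x*/988) = 0.0268·3.13, giving x* = 988·(1 - 0.0632) = 926.
From dy/dt = 0: 0.00919·926 - 0.342 = 0.0309z*, so z* = 8.16/0.0309 = 264.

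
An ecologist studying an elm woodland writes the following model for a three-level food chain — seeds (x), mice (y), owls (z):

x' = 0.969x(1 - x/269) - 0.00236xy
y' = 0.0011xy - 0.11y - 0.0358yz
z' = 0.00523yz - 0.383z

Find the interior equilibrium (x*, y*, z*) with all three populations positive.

x* ≈ 221, y* ≈ 73.2, z* ≈ 3.72

From dz/dt = 0: 0.00523y* = 0.383, so y* = 73.2.
From dx/dt = 0: 0.969(1 - x*/269) = 0.00236·73.2, giving x* = 269·(1 - 0.178) = 221.
From dy/dt = 0: 0.0011·221 - 0.11 = 0.0358z*, so z* = 0.133/0.0358 = 3.72.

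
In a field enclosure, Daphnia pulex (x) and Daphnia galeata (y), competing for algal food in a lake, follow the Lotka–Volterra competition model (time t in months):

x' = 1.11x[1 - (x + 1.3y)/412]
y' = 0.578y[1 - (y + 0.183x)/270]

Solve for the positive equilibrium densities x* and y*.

x* ≈ 80, y* ≈ 255

Setting both brackets to zero gives the nullclines x + 1.3y = 412 and 0.183x + y = 270.
Substituting y = 270 - 0.183x into the first: x(1 - 1.3·0.183) = 412 - 1.3·270.
So x* = 61/0.762 = 80, and then y* = 270 - 0.183·80 = 255.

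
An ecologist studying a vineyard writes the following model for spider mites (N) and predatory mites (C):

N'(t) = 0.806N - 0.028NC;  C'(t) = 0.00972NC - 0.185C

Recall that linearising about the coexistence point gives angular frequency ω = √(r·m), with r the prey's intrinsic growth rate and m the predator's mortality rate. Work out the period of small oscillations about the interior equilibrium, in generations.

T ≈ 16.3 generations

Here r = 0.806 and m = 0.185, so r·m = 0.149.
ω = √0.149 = 0.386 per generation, hence T = 2π/ω ≈ 16.3 generations.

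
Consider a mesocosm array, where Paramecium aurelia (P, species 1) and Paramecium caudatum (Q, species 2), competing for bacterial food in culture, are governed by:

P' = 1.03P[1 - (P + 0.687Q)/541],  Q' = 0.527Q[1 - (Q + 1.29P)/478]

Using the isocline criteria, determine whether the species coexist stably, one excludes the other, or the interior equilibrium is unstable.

Compare the nullcline intercepts: K1/α12 = 541/0.687 = 787 > K2 = 478; K2/α21 = 478/1.29 = 371 < K1 = 541.
Since the inequalities point opposite ways, species 1 can invade but species 2 cannot.

species 1 excludes species 2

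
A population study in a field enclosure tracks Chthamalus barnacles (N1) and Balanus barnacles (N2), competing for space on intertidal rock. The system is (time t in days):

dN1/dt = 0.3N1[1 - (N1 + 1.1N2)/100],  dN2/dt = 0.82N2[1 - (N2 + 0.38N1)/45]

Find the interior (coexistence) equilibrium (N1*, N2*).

N1* ≈ 86.8, N2* ≈ 12

Setting both brackets to zero gives the nullclines N1 + 1.1N2 = 100 and 0.38N1 + N2 = 45.
Substituting N2 = 45 - 0.38N1 into the first: N1(1 - 1.1·0.38) = 100 - 1.1·45.
So N1* = 50.5/0.582 = 86.8, and then N2* = 45 - 0.38·86.8 = 12.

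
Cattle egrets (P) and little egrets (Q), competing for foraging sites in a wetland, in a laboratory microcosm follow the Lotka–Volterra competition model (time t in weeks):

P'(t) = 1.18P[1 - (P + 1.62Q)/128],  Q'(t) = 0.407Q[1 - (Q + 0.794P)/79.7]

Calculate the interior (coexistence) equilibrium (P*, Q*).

Setting both brackets to zero gives the nullclines P + 1.62Q = 128 and 0.794P + Q = 79.7.
Substituting Q = 79.7 - 0.794P into the first: P(1 - 1.62·0.794) = 128 - 1.62·79.7.
So P* = -1.11/-0.286 = 3.89, and then Q* = 79.7 - 0.794·3.89 = 76.6.

P* ≈ 3.89, Q* ≈ 76.6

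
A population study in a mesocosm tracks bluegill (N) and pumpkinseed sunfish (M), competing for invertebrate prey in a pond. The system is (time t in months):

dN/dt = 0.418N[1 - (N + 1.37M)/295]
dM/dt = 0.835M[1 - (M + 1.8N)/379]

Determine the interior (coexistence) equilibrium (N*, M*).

Setting both brackets to zero gives the nullclines N + 1.37M = 295 and 1.8N + M = 379.
Substituting M = 379 - 1.8N into the first: N(1 - 1.37·1.8) = 295 - 1.37·379.
So N* = -224/-1.47 = 153, and then M* = 379 - 1.8·153 = 104.

N* ≈ 153, M* ≈ 104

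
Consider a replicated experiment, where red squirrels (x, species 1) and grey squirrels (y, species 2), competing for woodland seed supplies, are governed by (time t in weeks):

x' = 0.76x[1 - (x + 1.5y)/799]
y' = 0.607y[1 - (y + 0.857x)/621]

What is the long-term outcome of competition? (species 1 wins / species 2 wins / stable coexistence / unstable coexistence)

unstable coexistence (outcome depends on initial conditions)

Compare the nullcline intercepts: K1/α12 = 799/1.5 = 533 < K2 = 621; K2/α21 = 621/0.857 = 725 < K1 = 799.
Since both are reversed, neither can invade when rare; the interior point is a saddle.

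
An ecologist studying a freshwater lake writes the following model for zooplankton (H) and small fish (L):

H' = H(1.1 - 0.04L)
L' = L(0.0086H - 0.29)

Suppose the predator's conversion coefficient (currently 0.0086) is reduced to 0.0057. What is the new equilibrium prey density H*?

At the interior fixed point, setting dL/dt = 0 with L > 0 fixes H* = (predator death rate)/(HL coefficient) — independent of the other coefficients.
With the change, H* = 0.29/0.0057 = 50.9; it rises from 33.7.

H* ≈ 50.9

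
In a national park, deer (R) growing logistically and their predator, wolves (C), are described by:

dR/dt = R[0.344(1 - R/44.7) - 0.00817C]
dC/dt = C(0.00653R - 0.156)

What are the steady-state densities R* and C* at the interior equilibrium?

From dC/dt = 0 with C > 0: 0.00653R* = 0.156, so R* = 23.9.
Substitute into dR/dt = 0: 0.344(1 - 23.9/44.7) = 0.00817C*.
The bracket is 0.466, giving C* = 0.16/0.00817 = 19.6.

R* ≈ 23.9, C* ≈ 19.6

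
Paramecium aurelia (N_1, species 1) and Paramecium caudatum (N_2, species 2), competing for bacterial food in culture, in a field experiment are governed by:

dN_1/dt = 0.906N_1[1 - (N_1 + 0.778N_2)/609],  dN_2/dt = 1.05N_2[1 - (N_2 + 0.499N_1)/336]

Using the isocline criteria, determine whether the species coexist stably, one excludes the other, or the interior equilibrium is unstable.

stable coexistence

Compare the nullcline intercepts: K1/α12 = 609/0.778 = 783 > K2 = 336; K2/α21 = 336/0.499 = 673 > K1 = 609.
Since both inequalities hold, each species can invade when rare, so the interior equilibrium is stable.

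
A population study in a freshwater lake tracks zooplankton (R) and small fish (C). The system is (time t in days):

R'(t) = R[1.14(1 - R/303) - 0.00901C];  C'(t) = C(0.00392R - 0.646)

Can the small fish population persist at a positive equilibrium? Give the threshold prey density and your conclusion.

The predator equation gives dC/dt > 0 only when R > 0.646/0.00392 = 165.
Without the predator, R → K = 303. Since 303 > 165, the predator can invade and persist.

Threshold R = 165; K > 165, so yes, the predator persists.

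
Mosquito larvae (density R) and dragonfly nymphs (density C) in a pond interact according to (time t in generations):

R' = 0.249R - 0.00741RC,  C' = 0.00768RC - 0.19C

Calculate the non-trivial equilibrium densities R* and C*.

Set dC/dt = 0 with C > 0: 0.00768R - 0.19 = 0, so R* = 0.19/0.00768 = 24.7.
Set dR/dt = 0 with R > 0: 0.249 - 0.00741C = 0, so C* = 0.249/0.00741 = 33.6.

R* ≈ 24.7, C* ≈ 33.6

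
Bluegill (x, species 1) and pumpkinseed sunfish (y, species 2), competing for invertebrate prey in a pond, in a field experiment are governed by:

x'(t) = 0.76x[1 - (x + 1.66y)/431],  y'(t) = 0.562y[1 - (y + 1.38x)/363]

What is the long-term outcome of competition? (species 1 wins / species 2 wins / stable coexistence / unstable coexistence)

unstable coexistence (outcome depends on initial conditions)

Compare the nullcline intercepts: K1/α12 = 431/1.66 = 260 < K2 = 363; K2/α21 = 363/1.38 = 263 < K1 = 431.
Since both are reversed, neither can invade when rare; the interior point is a saddle.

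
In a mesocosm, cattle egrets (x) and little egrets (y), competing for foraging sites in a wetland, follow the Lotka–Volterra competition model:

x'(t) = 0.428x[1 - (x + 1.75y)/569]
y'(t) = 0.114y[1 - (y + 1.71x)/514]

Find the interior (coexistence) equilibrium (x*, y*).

x* ≈ 166, y* ≈ 230

Setting both brackets to zero gives the nullclines x + 1.75y = 569 and 1.71x + y = 514.
Substituting y = 514 - 1.71x into the first: x(1 - 1.75·1.71) = 569 - 1.75·514.
So x* = -330/-1.99 = 166, and then y* = 514 - 1.71·166 = 230.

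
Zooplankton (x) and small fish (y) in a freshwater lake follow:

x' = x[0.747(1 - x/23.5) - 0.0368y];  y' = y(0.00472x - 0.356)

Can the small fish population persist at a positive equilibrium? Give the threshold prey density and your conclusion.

Threshold x = 75.4; K < 75.4, so no, the predator goes extinct.

The predator equation gives dy/dt > 0 only when x > 0.356/0.00472 = 75.4.
Without the predator, x → K = 23.5. Since 23.5 < 75.4, the predator cannot invade.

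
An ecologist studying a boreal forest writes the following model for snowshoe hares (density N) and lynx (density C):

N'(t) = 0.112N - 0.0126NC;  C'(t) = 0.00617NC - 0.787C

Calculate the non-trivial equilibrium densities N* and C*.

N* ≈ 128, C* ≈ 8.89

Set dC/dt = 0 with C > 0: 0.00617N - 0.787 = 0, so N* = 0.787/0.00617 = 128.
Set dN/dt = 0 with N > 0: 0.112 - 0.0126C = 0, so C* = 0.112/0.0126 = 8.89.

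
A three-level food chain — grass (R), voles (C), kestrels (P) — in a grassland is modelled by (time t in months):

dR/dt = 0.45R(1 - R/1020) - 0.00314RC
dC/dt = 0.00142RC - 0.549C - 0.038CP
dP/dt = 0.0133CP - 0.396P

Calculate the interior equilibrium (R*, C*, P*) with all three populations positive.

From dP/dt = 0: 0.0133C* = 0.396, so C* = 29.8.
From dR/dt = 0: 0.45(1 - R*/1020) = 0.00314·29.8, giving R* = 1020·(1 - 0.208) = 808.
From dC/dt = 0: 0.00142·808 - 0.549 = 0.038P*, so P* = 0.598/0.038 = 15.7.

R* ≈ 808, C* ≈ 29.8, P* ≈ 15.7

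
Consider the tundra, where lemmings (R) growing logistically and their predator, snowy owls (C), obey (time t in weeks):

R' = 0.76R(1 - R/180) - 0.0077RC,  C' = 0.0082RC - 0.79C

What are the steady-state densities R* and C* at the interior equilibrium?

R* ≈ 96.3, C* ≈ 45.9

From dC/dt = 0 with C > 0: 0.0082R* = 0.79, so R* = 96.3.
Substitute into dR/dt = 0: 0.76(1 - 96.3/180) = 0.0077C*.
The bracket is 0.465, giving C* = 0.353/0.0077 = 45.9.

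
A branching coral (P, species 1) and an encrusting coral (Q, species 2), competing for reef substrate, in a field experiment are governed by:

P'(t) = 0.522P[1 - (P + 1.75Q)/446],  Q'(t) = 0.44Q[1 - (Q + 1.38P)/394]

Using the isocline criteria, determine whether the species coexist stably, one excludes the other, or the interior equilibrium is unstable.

Compare the nullcline intercepts: K1/α12 = 446/1.75 = 255 < K2 = 394; K2/α21 = 394/1.38 = 286 < K1 = 446.
Since both are reversed, neither can invade when rare; the interior point is a saddle.

unstable coexistence (outcome depends on initial conditions)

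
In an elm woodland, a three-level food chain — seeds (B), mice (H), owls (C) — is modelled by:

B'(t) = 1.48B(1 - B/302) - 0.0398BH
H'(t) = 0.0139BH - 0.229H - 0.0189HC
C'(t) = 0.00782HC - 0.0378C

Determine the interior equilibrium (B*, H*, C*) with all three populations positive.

B* ≈ 263, H* ≈ 4.83, C* ≈ 181

From dC/dt = 0: 0.00782H* = 0.0378, so H* = 4.83.
From dB/dt = 0: 1.48(1 - B*/302) = 0.0398·4.83, giving B* = 302·(1 - 0.13) = 263.
From dH/dt = 0: 0.0139·263 - 0.229 = 0.0189C*, so C* = 3.42/0.0189 = 181.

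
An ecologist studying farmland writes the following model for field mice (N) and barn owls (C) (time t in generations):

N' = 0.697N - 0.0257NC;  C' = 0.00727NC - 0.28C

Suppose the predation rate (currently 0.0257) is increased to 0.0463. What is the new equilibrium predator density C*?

C* ≈ 15.1

At the interior fixed point, setting dN/dt = 0 with N > 0 fixes C* = (prey growth rate)/(NC coefficient) — independent of the other coefficients.
With the change, C* = 0.697/0.0463 = 15.1; it falls from 27.1.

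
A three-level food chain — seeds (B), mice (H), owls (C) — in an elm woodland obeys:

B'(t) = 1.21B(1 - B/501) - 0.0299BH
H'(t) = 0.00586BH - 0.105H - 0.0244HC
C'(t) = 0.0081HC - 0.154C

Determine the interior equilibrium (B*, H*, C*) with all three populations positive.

From dC/dt = 0: 0.0081H* = 0.154, so H* = 19.
From dB/dt = 0: 1.21(1 - B*/501) = 0.0299·19, giving B* = 501·(1 - 0.47) = 266.
From dH/dt = 0: 0.00586·266 - 0.105 = 0.0244C*, so C* = 1.45/0.0244 = 59.5.

B* ≈ 266, H* ≈ 19, C* ≈ 59.5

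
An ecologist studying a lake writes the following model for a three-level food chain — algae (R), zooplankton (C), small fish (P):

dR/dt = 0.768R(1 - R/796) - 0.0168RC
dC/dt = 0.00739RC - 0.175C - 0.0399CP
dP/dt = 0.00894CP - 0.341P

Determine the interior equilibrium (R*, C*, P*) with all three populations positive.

R* ≈ 132, C* ≈ 38.1, P* ≈ 20

From dP/dt = 0: 0.00894C* = 0.341, so C* = 38.1.
From dR/dt = 0: 0.768(1 - R*/796) = 0.0168·38.1, giving R* = 796·(1 - 0.834) = 132.
From dC/dt = 0: 0.00739·132 - 0.175 = 0.0399P*, so P* = 0.799/0.0399 = 20.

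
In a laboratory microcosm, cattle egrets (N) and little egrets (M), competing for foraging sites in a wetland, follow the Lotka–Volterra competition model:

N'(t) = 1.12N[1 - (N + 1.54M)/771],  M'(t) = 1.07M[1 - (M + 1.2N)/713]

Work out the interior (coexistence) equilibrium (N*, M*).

N* ≈ 386, M* ≈ 250

Setting both brackets to zero gives the nullclines N + 1.54M = 771 and 1.2N + M = 713.
Substituting M = 713 - 1.2N into the first: N(1 - 1.54·1.2) = 771 - 1.54·713.
So N* = -327/-0.848 = 386, and then M* = 713 - 1.2·386 = 250.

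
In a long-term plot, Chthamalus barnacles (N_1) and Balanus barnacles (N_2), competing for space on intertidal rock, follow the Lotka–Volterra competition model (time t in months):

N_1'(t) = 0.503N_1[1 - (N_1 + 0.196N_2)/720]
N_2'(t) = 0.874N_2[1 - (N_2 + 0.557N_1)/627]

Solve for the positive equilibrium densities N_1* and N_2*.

N_1* ≈ 670, N_2* ≈ 254

Setting both brackets to zero gives the nullclines N_1 + 0.196N_2 = 720 and 0.557N_1 + N_2 = 627.
Substituting N_2 = 627 - 0.557N_1 into the first: N_1(1 - 0.196·0.557) = 720 - 0.196·627.
So N_1* = 597/0.891 = 670, and then N_2* = 627 - 0.557·670 = 254.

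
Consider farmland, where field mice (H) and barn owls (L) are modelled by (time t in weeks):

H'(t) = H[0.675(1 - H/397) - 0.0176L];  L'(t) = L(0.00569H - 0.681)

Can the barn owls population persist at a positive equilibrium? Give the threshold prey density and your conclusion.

Threshold H = 120; K > 120, so yes, the predator persists.

The predator equation gives dL/dt > 0 only when H > 0.681/0.00569 = 120.
Without the predator, H → K = 397. Since 397 > 120, the predator can invade and persist.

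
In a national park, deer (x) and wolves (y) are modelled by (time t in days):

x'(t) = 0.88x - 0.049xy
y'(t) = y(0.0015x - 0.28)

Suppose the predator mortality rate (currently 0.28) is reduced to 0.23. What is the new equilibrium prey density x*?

At the interior fixed point, setting dy/dt = 0 with y > 0 fixes x* = (predator death rate)/(xy coefficient) — independent of the other coefficients.
With the change, x* = 0.23/0.0015 = 153; it falls from 187.

x* ≈ 153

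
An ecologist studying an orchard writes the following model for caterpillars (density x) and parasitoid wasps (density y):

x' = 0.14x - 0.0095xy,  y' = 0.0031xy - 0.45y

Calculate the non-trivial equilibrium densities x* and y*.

Set dy/dt = 0 with y > 0: 0.0031x - 0.45 = 0, so x* = 0.45/0.0031 = 145.
Set dx/dt = 0 with x > 0: 0.14 - 0.0095y = 0, so y* = 0.14/0.0095 = 14.7.

x* ≈ 145, y* ≈ 14.7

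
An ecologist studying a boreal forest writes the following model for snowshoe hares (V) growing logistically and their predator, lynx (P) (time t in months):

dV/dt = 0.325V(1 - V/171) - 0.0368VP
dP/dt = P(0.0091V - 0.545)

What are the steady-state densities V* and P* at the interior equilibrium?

V* ≈ 59.9, P* ≈ 5.74

From dP/dt = 0 with P > 0: 0.0091V* = 0.545, so V* = 59.9.
Substitute into dV/dt = 0: 0.325(1 - 59.9/171) = 0.0368P*.
The bracket is 0.65, giving P* = 0.211/0.0368 = 5.74.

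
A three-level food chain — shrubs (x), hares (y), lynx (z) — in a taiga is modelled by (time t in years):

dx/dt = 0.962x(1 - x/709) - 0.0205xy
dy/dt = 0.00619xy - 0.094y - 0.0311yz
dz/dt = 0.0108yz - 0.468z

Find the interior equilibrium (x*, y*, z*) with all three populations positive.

x* ≈ 54.3, y* ≈ 43.3, z* ≈ 7.78

From dz/dt = 0: 0.0108y* = 0.468, so y* = 43.3.
From dx/dt = 0: 0.962(1 - x*/709) = 0.0205·43.3, giving x* = 709·(1 - 0.923) = 54.3.
From dy/dt = 0: 0.00619·54.3 - 0.094 = 0.0311z*, so z* = 0.242/0.0311 = 7.78.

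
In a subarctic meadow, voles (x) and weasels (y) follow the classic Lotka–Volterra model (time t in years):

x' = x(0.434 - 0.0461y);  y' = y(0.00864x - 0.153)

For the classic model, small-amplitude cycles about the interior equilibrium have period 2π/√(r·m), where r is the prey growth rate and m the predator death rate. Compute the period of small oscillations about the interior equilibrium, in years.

Here r = 0.434 and m = 0.153, so r·m = 0.0664.
ω = √0.0664 = 0.258 per year, hence T = 2π/ω ≈ 24.4 years.

T ≈ 24.4 years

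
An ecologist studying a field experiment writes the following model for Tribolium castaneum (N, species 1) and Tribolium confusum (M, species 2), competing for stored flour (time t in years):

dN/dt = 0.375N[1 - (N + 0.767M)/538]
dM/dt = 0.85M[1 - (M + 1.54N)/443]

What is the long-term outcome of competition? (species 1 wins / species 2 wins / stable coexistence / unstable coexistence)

Compare the nullcline intercepts: K1/α12 = 538/0.767 = 701 > K2 = 443; K2/α21 = 443/1.54 = 288 < K1 = 538.
Since the inequalities point opposite ways, species 1 can invade but species 2 cannot.

species 1 excludes species 2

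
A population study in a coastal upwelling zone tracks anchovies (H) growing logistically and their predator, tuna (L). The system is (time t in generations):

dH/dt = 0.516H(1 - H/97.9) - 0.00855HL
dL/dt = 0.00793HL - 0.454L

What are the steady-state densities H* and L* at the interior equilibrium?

From dL/dt = 0 with L > 0: 0.00793H* = 0.454, so H* = 57.3.
Substitute into dH/dt = 0: 0.516(1 - 57.3/97.9) = 0.00855L*.
The bracket is 0.415, giving L* = 0.214/0.00855 = 25.1.

H* ≈ 57.3, L* ≈ 25.1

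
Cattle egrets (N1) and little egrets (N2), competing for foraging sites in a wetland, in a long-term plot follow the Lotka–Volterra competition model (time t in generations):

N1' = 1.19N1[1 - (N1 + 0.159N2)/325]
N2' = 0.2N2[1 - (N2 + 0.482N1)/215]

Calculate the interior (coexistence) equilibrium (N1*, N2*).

Setting both brackets to zero gives the nullclines N1 + 0.159N2 = 325 and 0.482N1 + N2 = 215.
Substituting N2 = 215 - 0.482N1 into the first: N1(1 - 0.159·0.482) = 325 - 0.159·215.
So N1* = 291/0.923 = 315, and then N2* = 215 - 0.482·315 = 63.2.

N1* ≈ 315, N2* ≈ 63.2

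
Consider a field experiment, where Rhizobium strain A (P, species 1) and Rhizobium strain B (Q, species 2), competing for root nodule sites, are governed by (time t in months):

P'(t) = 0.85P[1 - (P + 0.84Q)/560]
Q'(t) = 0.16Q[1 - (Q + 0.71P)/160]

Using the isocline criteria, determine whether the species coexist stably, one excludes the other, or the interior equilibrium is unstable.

species 1 excludes species 2

Compare the nullcline intercepts: K1/α12 = 560/0.84 = 667 > K2 = 160; K2/α21 = 160/0.71 = 225 < K1 = 560.
Since the inequalities point opposite ways, species 1 can invade but species 2 cannot.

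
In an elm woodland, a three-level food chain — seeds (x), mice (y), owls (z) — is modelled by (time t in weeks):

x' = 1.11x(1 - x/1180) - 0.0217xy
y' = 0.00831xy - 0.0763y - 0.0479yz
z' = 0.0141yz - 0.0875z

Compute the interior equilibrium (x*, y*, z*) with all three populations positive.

x* ≈ 1040, y* ≈ 6.21, z* ≈ 178

From dz/dt = 0: 0.0141y* = 0.0875, so y* = 6.21.
From dx/dt = 0: 1.11(1 - x*/1180) = 0.0217·6.21, giving x* = 1180·(1 - 0.121) = 1040.
From dy/dt = 0: 0.00831·1040 - 0.0763 = 0.0479z*, so z* = 8.54/0.0479 = 178.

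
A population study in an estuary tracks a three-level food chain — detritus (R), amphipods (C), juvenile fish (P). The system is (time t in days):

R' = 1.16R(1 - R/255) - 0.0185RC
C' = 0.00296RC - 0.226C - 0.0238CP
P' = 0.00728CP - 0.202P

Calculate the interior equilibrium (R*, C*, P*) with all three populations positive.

From dP/dt = 0: 0.00728C* = 0.202, so C* = 27.7.
From dR/dt = 0: 1.16(1 - R*/255) = 0.0185·27.7, giving R* = 255·(1 - 0.443) = 142.
From dC/dt = 0: 0.00296·142 - 0.226 = 0.0238P*, so P* = 0.195/0.0238 = 8.18.

R* ≈ 142, C* ≈ 27.7, P* ≈ 8.18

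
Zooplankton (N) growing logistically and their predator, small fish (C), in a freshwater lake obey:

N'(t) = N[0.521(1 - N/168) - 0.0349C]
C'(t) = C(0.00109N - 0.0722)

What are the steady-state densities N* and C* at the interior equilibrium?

From dC/dt = 0 with C > 0: 0.00109N* = 0.0722, so N* = 66.2.
Substitute into dN/dt = 0: 0.521(1 - 66.2/168) = 0.0349C*.
The bracket is 0.606, giving C* = 0.316/0.0349 = 9.04.

N* ≈ 66.2, C* ≈ 9.04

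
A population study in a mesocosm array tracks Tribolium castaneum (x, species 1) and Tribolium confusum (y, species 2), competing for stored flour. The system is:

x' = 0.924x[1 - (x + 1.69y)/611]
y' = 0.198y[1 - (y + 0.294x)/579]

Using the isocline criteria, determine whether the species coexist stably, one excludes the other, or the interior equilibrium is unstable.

species 2 excludes species 1

Compare the nullcline intercepts: K1/α12 = 611/1.69 = 362 < K2 = 579; K2/α21 = 579/0.294 = 1970 > K1 = 611.
Since the inequalities point opposite ways, species 2 can invade but species 1 cannot.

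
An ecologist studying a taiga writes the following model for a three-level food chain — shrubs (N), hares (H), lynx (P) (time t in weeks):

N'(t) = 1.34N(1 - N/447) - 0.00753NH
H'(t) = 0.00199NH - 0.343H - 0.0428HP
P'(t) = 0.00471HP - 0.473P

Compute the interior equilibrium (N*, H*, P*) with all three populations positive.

From dP/dt = 0: 0.00471H* = 0.473, so H* = 100.
From dN/dt = 0: 1.34(1 - N*/447) = 0.00753·100, giving N* = 447·(1 - 0.564) = 195.
From dH/dt = 0: 0.00199·195 - 0.343 = 0.0428P*, so P* = 0.0445/0.0428 = 1.04.

N* ≈ 195, H* ≈ 100, P* ≈ 1.04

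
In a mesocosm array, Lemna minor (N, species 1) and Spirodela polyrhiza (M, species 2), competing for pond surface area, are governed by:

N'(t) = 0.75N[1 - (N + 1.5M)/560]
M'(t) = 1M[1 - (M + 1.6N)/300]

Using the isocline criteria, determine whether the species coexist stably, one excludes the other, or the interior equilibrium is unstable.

Compare the nullcline intercepts: K1/α12 = 560/1.5 = 373 > K2 = 300; K2/α21 = 300/1.6 = 188 < K1 = 560.
Since the inequalities point opposite ways, species 1 can invade but species 2 cannot.

species 1 excludes species 2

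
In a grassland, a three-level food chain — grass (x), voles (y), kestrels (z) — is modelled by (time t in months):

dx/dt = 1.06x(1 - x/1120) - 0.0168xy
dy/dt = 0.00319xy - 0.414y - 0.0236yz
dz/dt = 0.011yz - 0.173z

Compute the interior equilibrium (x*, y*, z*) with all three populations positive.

From dz/dt = 0: 0.011y* = 0.173, so y* = 15.7.
From dx/dt = 0: 1.06(1 - x*/1120) = 0.0168·15.7, giving x* = 1120·(1 - 0.249) = 841.
From dy/dt = 0: 0.00319·841 - 0.414 = 0.0236z*, so z* = 2.27/0.0236 = 96.1.

x* ≈ 841, y* ≈ 15.7, z* ≈ 96.1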